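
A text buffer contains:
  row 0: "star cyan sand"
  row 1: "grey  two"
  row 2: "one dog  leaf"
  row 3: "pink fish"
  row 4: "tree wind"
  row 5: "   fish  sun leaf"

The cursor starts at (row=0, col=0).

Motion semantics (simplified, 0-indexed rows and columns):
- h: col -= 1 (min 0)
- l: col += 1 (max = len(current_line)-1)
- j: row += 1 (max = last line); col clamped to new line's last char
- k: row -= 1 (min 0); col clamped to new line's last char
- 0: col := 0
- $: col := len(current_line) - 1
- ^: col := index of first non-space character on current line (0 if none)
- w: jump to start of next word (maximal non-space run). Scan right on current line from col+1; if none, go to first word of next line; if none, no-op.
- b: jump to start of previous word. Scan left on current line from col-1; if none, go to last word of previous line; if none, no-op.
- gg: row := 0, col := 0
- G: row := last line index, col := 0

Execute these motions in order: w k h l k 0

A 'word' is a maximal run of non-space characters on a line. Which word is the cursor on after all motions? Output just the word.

After 1 (w): row=0 col=5 char='c'
After 2 (k): row=0 col=5 char='c'
After 3 (h): row=0 col=4 char='_'
After 4 (l): row=0 col=5 char='c'
After 5 (k): row=0 col=5 char='c'
After 6 (0): row=0 col=0 char='s'

Answer: star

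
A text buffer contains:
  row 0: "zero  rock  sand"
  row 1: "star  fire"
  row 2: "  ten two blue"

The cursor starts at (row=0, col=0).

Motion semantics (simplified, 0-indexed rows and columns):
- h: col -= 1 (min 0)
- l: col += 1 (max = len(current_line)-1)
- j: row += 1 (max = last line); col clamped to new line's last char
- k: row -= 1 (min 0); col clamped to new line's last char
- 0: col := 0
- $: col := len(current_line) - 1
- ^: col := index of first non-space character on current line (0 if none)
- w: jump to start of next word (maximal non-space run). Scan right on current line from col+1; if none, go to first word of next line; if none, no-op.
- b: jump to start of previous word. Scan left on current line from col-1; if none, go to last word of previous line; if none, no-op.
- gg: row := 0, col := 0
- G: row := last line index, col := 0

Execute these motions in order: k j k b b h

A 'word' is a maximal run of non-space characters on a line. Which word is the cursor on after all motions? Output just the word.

Answer: zero

Derivation:
After 1 (k): row=0 col=0 char='z'
After 2 (j): row=1 col=0 char='s'
After 3 (k): row=0 col=0 char='z'
After 4 (b): row=0 col=0 char='z'
After 5 (b): row=0 col=0 char='z'
After 6 (h): row=0 col=0 char='z'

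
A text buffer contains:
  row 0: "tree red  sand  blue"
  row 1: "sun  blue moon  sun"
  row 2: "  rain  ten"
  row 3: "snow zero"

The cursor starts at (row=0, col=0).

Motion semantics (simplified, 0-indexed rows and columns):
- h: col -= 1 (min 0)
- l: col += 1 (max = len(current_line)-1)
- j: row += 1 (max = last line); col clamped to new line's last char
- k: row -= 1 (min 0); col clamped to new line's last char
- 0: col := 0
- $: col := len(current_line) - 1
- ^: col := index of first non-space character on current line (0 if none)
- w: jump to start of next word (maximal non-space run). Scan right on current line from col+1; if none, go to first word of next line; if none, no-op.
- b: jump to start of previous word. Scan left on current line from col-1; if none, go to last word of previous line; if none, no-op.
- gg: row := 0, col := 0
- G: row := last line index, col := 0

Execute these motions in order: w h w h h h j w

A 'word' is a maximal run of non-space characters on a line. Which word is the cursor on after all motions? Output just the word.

Answer: blue

Derivation:
After 1 (w): row=0 col=5 char='r'
After 2 (h): row=0 col=4 char='_'
After 3 (w): row=0 col=5 char='r'
After 4 (h): row=0 col=4 char='_'
After 5 (h): row=0 col=3 char='e'
After 6 (h): row=0 col=2 char='e'
After 7 (j): row=1 col=2 char='n'
After 8 (w): row=1 col=5 char='b'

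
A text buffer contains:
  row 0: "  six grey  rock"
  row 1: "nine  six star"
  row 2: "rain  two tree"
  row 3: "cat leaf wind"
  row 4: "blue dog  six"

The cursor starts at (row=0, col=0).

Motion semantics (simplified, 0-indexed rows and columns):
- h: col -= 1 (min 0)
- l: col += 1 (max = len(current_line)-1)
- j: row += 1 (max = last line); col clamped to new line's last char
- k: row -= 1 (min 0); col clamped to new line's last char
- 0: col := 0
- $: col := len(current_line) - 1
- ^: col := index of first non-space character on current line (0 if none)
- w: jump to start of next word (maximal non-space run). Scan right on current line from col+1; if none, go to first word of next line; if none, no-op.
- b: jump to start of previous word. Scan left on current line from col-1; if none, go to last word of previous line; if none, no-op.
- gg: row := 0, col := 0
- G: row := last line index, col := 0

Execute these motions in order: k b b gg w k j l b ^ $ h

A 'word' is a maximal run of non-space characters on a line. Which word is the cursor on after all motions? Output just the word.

After 1 (k): row=0 col=0 char='_'
After 2 (b): row=0 col=0 char='_'
After 3 (b): row=0 col=0 char='_'
After 4 (gg): row=0 col=0 char='_'
After 5 (w): row=0 col=2 char='s'
After 6 (k): row=0 col=2 char='s'
After 7 (j): row=1 col=2 char='n'
After 8 (l): row=1 col=3 char='e'
After 9 (b): row=1 col=0 char='n'
After 10 (^): row=1 col=0 char='n'
After 11 ($): row=1 col=13 char='r'
After 12 (h): row=1 col=12 char='a'

Answer: star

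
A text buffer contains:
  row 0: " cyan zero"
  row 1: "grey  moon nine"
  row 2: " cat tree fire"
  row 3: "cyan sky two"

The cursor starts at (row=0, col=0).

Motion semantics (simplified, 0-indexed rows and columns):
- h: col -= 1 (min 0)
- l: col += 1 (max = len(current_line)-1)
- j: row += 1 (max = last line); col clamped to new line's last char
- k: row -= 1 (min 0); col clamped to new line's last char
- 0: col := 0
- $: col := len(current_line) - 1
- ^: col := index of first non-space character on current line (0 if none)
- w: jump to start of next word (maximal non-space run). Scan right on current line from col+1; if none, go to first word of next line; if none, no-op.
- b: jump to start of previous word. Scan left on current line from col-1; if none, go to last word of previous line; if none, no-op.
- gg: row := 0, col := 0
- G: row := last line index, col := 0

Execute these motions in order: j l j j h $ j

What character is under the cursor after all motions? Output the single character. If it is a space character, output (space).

Answer: o

Derivation:
After 1 (j): row=1 col=0 char='g'
After 2 (l): row=1 col=1 char='r'
After 3 (j): row=2 col=1 char='c'
After 4 (j): row=3 col=1 char='y'
After 5 (h): row=3 col=0 char='c'
After 6 ($): row=3 col=11 char='o'
After 7 (j): row=3 col=11 char='o'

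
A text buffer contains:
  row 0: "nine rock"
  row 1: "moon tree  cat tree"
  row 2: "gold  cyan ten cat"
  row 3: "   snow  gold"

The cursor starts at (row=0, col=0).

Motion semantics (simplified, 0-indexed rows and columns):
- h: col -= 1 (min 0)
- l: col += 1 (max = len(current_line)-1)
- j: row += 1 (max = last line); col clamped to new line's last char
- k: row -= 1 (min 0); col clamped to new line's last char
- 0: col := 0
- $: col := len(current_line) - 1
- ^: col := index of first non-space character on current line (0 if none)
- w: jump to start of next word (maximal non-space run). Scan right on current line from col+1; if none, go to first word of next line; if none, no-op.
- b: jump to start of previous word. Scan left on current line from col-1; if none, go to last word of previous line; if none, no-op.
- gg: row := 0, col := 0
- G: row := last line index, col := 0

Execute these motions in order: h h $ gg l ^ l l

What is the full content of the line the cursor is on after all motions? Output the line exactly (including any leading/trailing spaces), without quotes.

Answer: nine rock

Derivation:
After 1 (h): row=0 col=0 char='n'
After 2 (h): row=0 col=0 char='n'
After 3 ($): row=0 col=8 char='k'
After 4 (gg): row=0 col=0 char='n'
After 5 (l): row=0 col=1 char='i'
After 6 (^): row=0 col=0 char='n'
After 7 (l): row=0 col=1 char='i'
After 8 (l): row=0 col=2 char='n'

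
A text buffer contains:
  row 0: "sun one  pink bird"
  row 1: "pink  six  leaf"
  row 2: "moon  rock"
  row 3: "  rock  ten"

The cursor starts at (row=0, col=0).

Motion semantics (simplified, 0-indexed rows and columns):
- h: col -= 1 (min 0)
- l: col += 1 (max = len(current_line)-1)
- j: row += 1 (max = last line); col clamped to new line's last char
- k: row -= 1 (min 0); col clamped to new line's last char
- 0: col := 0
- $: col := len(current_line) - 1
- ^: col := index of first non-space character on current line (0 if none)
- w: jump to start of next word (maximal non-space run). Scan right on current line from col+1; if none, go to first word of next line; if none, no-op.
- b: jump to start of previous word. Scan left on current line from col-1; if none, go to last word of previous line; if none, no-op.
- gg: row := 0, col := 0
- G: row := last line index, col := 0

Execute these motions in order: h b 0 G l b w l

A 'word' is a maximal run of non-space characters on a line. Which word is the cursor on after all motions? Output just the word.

After 1 (h): row=0 col=0 char='s'
After 2 (b): row=0 col=0 char='s'
After 3 (0): row=0 col=0 char='s'
After 4 (G): row=3 col=0 char='_'
After 5 (l): row=3 col=1 char='_'
After 6 (b): row=2 col=6 char='r'
After 7 (w): row=3 col=2 char='r'
After 8 (l): row=3 col=3 char='o'

Answer: rock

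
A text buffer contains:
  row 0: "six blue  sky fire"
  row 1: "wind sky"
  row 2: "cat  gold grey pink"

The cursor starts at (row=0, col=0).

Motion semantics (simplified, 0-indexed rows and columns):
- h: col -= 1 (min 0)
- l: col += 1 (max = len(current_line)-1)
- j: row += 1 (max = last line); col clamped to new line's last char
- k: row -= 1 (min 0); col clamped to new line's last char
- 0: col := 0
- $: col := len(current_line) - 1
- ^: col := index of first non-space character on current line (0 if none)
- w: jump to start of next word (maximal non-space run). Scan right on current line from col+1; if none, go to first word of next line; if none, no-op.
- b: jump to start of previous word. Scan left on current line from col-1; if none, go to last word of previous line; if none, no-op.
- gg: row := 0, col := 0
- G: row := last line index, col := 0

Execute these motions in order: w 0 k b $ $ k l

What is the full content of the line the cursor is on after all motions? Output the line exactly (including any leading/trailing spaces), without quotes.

Answer: six blue  sky fire

Derivation:
After 1 (w): row=0 col=4 char='b'
After 2 (0): row=0 col=0 char='s'
After 3 (k): row=0 col=0 char='s'
After 4 (b): row=0 col=0 char='s'
After 5 ($): row=0 col=17 char='e'
After 6 ($): row=0 col=17 char='e'
After 7 (k): row=0 col=17 char='e'
After 8 (l): row=0 col=17 char='e'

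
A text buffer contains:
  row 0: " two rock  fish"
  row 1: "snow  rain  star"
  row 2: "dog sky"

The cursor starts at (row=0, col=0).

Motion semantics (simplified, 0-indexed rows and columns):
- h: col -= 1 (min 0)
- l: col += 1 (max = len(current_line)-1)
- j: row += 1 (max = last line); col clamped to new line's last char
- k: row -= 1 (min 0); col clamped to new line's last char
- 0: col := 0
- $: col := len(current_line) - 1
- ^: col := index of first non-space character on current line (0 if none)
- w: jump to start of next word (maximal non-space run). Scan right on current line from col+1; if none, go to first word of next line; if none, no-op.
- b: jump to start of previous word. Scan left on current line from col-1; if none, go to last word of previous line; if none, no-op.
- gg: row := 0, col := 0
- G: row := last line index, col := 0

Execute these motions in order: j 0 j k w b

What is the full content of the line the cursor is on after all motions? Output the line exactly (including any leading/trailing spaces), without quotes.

After 1 (j): row=1 col=0 char='s'
After 2 (0): row=1 col=0 char='s'
After 3 (j): row=2 col=0 char='d'
After 4 (k): row=1 col=0 char='s'
After 5 (w): row=1 col=6 char='r'
After 6 (b): row=1 col=0 char='s'

Answer: snow  rain  star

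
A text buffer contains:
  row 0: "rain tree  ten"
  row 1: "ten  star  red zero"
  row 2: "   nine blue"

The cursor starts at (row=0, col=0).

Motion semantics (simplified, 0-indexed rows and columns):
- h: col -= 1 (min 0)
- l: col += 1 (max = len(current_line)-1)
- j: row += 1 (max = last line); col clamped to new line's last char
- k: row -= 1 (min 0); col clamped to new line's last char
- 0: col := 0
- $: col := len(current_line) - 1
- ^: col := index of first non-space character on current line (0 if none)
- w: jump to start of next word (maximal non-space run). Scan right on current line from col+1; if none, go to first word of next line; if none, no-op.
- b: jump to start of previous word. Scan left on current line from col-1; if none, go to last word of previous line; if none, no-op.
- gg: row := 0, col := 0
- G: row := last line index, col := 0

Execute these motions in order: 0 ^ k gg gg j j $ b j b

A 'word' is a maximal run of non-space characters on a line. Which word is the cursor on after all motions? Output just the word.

After 1 (0): row=0 col=0 char='r'
After 2 (^): row=0 col=0 char='r'
After 3 (k): row=0 col=0 char='r'
After 4 (gg): row=0 col=0 char='r'
After 5 (gg): row=0 col=0 char='r'
After 6 (j): row=1 col=0 char='t'
After 7 (j): row=2 col=0 char='_'
After 8 ($): row=2 col=11 char='e'
After 9 (b): row=2 col=8 char='b'
After 10 (j): row=2 col=8 char='b'
After 11 (b): row=2 col=3 char='n'

Answer: nine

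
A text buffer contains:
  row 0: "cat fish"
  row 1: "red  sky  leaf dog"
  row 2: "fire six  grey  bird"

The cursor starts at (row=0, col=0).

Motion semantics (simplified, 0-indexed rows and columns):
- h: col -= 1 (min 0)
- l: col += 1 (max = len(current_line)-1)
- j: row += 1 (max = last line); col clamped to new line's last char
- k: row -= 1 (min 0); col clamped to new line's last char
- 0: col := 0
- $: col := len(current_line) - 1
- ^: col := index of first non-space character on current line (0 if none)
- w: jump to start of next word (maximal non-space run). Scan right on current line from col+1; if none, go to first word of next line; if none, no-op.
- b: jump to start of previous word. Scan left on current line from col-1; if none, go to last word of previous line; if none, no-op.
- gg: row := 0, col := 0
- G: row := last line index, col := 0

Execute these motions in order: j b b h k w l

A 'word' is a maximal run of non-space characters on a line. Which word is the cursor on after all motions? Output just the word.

Answer: fish

Derivation:
After 1 (j): row=1 col=0 char='r'
After 2 (b): row=0 col=4 char='f'
After 3 (b): row=0 col=0 char='c'
After 4 (h): row=0 col=0 char='c'
After 5 (k): row=0 col=0 char='c'
After 6 (w): row=0 col=4 char='f'
After 7 (l): row=0 col=5 char='i'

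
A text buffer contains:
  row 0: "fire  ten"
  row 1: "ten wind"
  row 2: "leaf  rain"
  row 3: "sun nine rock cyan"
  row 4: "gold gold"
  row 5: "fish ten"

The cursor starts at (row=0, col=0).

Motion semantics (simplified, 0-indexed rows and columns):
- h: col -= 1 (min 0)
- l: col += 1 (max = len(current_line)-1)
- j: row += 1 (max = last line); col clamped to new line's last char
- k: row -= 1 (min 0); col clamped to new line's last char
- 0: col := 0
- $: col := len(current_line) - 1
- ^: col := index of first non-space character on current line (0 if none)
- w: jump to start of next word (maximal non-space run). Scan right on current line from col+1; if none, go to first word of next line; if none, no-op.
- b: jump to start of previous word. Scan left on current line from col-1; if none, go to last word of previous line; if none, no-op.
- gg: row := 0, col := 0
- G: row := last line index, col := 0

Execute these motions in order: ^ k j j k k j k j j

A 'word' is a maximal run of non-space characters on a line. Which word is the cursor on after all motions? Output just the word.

Answer: leaf

Derivation:
After 1 (^): row=0 col=0 char='f'
After 2 (k): row=0 col=0 char='f'
After 3 (j): row=1 col=0 char='t'
After 4 (j): row=2 col=0 char='l'
After 5 (k): row=1 col=0 char='t'
After 6 (k): row=0 col=0 char='f'
After 7 (j): row=1 col=0 char='t'
After 8 (k): row=0 col=0 char='f'
After 9 (j): row=1 col=0 char='t'
After 10 (j): row=2 col=0 char='l'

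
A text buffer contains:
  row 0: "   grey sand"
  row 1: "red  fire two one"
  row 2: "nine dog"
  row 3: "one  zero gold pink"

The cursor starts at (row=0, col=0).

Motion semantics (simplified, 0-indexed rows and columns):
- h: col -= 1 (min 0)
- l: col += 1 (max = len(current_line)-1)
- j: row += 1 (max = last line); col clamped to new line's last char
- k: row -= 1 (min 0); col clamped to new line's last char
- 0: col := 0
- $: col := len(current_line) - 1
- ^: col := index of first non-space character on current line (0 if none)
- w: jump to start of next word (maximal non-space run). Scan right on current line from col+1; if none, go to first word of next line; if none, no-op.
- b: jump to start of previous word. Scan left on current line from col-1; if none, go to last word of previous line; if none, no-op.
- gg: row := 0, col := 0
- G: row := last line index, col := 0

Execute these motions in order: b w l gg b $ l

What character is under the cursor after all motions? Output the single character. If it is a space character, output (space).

Answer: d

Derivation:
After 1 (b): row=0 col=0 char='_'
After 2 (w): row=0 col=3 char='g'
After 3 (l): row=0 col=4 char='r'
After 4 (gg): row=0 col=0 char='_'
After 5 (b): row=0 col=0 char='_'
After 6 ($): row=0 col=11 char='d'
After 7 (l): row=0 col=11 char='d'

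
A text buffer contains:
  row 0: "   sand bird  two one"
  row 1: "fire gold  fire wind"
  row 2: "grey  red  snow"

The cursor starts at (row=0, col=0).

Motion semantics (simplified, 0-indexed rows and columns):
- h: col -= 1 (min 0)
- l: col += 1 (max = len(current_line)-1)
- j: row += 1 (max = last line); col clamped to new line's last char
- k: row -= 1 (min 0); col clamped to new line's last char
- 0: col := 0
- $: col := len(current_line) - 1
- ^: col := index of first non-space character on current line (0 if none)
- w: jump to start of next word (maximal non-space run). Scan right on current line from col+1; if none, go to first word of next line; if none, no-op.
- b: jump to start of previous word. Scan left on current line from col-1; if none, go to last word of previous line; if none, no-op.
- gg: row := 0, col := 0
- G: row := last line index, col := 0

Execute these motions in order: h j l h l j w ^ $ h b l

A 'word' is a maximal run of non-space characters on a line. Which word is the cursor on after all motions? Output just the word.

After 1 (h): row=0 col=0 char='_'
After 2 (j): row=1 col=0 char='f'
After 3 (l): row=1 col=1 char='i'
After 4 (h): row=1 col=0 char='f'
After 5 (l): row=1 col=1 char='i'
After 6 (j): row=2 col=1 char='r'
After 7 (w): row=2 col=6 char='r'
After 8 (^): row=2 col=0 char='g'
After 9 ($): row=2 col=14 char='w'
After 10 (h): row=2 col=13 char='o'
After 11 (b): row=2 col=11 char='s'
After 12 (l): row=2 col=12 char='n'

Answer: snow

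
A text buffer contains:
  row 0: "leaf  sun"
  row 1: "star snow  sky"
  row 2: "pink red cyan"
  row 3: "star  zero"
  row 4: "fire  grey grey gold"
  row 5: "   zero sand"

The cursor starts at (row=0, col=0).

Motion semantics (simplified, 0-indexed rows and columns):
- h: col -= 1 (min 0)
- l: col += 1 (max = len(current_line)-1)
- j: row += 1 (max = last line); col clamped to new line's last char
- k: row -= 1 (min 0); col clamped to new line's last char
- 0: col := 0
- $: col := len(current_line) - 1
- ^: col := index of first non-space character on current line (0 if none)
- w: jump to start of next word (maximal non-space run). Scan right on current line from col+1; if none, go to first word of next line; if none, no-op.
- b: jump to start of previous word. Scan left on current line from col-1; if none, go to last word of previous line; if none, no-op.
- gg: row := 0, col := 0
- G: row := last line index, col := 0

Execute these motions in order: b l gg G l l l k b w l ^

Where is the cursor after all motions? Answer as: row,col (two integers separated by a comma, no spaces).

Answer: 4,0

Derivation:
After 1 (b): row=0 col=0 char='l'
After 2 (l): row=0 col=1 char='e'
After 3 (gg): row=0 col=0 char='l'
After 4 (G): row=5 col=0 char='_'
After 5 (l): row=5 col=1 char='_'
After 6 (l): row=5 col=2 char='_'
After 7 (l): row=5 col=3 char='z'
After 8 (k): row=4 col=3 char='e'
After 9 (b): row=4 col=0 char='f'
After 10 (w): row=4 col=6 char='g'
After 11 (l): row=4 col=7 char='r'
After 12 (^): row=4 col=0 char='f'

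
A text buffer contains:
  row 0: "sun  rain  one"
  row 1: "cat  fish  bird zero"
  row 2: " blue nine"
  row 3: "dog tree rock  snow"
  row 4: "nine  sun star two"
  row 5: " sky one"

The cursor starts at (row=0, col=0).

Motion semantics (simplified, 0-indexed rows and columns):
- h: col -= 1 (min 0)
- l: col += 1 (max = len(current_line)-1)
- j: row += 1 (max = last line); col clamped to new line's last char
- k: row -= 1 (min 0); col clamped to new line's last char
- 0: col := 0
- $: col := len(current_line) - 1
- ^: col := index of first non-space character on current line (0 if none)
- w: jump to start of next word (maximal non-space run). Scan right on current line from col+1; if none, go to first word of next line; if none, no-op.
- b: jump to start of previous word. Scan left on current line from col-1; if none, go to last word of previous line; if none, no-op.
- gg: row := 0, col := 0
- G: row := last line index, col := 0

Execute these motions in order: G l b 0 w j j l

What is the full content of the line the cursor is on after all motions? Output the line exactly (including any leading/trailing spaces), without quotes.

After 1 (G): row=5 col=0 char='_'
After 2 (l): row=5 col=1 char='s'
After 3 (b): row=4 col=15 char='t'
After 4 (0): row=4 col=0 char='n'
After 5 (w): row=4 col=6 char='s'
After 6 (j): row=5 col=6 char='n'
After 7 (j): row=5 col=6 char='n'
After 8 (l): row=5 col=7 char='e'

Answer:  sky one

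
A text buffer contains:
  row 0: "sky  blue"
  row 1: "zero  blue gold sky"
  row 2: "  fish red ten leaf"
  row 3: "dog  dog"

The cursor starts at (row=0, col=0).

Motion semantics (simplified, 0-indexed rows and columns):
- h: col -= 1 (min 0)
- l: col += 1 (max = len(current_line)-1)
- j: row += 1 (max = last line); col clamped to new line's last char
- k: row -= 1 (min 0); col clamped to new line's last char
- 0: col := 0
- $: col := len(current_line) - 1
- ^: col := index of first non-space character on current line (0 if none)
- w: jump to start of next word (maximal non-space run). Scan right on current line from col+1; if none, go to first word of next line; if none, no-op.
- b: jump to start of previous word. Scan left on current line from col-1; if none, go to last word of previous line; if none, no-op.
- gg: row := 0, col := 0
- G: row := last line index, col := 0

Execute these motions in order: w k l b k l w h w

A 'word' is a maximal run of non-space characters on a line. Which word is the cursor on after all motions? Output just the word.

Answer: blue

Derivation:
After 1 (w): row=0 col=5 char='b'
After 2 (k): row=0 col=5 char='b'
After 3 (l): row=0 col=6 char='l'
After 4 (b): row=0 col=5 char='b'
After 5 (k): row=0 col=5 char='b'
After 6 (l): row=0 col=6 char='l'
After 7 (w): row=1 col=0 char='z'
After 8 (h): row=1 col=0 char='z'
After 9 (w): row=1 col=6 char='b'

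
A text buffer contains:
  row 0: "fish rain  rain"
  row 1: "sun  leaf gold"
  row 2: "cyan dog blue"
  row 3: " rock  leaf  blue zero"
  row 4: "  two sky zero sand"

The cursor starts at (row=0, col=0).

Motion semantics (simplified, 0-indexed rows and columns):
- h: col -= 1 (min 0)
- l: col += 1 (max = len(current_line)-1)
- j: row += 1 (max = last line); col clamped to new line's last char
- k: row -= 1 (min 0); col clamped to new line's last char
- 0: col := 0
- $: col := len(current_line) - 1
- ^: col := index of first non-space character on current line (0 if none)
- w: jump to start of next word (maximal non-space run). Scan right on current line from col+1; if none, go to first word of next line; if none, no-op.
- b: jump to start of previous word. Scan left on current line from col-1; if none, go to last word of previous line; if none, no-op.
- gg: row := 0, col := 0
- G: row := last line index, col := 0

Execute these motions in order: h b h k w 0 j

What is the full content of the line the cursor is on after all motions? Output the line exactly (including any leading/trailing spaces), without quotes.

Answer: sun  leaf gold

Derivation:
After 1 (h): row=0 col=0 char='f'
After 2 (b): row=0 col=0 char='f'
After 3 (h): row=0 col=0 char='f'
After 4 (k): row=0 col=0 char='f'
After 5 (w): row=0 col=5 char='r'
After 6 (0): row=0 col=0 char='f'
After 7 (j): row=1 col=0 char='s'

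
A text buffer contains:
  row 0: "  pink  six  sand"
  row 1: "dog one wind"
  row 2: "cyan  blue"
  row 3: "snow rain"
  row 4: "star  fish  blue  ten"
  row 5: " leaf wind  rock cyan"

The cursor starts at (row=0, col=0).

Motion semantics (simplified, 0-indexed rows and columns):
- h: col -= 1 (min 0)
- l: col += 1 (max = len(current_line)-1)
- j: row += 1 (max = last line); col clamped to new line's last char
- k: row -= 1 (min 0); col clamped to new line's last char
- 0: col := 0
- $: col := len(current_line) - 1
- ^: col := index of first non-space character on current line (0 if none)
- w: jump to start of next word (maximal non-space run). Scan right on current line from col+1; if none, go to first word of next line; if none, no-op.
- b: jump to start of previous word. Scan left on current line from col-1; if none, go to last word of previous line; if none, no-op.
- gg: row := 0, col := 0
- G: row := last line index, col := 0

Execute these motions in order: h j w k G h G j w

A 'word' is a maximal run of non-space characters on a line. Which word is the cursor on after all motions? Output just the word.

After 1 (h): row=0 col=0 char='_'
After 2 (j): row=1 col=0 char='d'
After 3 (w): row=1 col=4 char='o'
After 4 (k): row=0 col=4 char='n'
After 5 (G): row=5 col=0 char='_'
After 6 (h): row=5 col=0 char='_'
After 7 (G): row=5 col=0 char='_'
After 8 (j): row=5 col=0 char='_'
After 9 (w): row=5 col=1 char='l'

Answer: leaf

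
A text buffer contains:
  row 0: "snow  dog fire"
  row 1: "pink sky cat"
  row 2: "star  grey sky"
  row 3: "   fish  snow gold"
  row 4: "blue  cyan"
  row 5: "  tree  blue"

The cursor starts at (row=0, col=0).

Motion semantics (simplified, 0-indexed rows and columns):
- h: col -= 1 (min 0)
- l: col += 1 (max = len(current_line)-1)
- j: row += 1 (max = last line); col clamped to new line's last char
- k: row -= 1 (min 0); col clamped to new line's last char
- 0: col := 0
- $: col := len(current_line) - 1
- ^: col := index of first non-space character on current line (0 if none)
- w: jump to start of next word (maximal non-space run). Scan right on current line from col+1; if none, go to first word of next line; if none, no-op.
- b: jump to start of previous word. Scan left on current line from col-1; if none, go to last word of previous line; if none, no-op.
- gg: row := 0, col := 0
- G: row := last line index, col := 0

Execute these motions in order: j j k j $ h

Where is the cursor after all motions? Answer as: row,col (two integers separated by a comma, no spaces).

Answer: 2,12

Derivation:
After 1 (j): row=1 col=0 char='p'
After 2 (j): row=2 col=0 char='s'
After 3 (k): row=1 col=0 char='p'
After 4 (j): row=2 col=0 char='s'
After 5 ($): row=2 col=13 char='y'
After 6 (h): row=2 col=12 char='k'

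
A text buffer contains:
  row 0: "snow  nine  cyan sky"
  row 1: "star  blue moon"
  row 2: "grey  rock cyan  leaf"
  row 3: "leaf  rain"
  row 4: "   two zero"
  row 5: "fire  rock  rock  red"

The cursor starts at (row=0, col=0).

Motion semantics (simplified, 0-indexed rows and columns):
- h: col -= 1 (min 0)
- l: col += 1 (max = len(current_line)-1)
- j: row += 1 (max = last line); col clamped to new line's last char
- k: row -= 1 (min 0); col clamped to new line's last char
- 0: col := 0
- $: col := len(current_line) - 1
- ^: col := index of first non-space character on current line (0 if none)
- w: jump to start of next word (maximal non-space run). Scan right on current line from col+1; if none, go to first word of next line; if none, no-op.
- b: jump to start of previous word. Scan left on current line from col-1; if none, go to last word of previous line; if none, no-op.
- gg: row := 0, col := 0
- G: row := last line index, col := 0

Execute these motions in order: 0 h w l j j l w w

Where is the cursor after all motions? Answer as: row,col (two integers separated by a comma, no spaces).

Answer: 2,17

Derivation:
After 1 (0): row=0 col=0 char='s'
After 2 (h): row=0 col=0 char='s'
After 3 (w): row=0 col=6 char='n'
After 4 (l): row=0 col=7 char='i'
After 5 (j): row=1 col=7 char='l'
After 6 (j): row=2 col=7 char='o'
After 7 (l): row=2 col=8 char='c'
After 8 (w): row=2 col=11 char='c'
After 9 (w): row=2 col=17 char='l'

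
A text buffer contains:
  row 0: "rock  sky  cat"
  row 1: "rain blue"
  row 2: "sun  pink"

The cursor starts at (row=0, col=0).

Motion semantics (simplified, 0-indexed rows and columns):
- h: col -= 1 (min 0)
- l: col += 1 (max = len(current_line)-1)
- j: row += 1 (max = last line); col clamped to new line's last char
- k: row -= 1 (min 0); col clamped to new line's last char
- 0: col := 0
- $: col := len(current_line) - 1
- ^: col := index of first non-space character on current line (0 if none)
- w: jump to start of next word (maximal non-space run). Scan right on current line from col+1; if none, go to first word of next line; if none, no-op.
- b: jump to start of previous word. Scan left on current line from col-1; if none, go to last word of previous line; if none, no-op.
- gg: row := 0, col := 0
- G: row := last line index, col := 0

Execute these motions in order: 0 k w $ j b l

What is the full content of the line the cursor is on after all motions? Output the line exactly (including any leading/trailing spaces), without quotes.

Answer: rain blue

Derivation:
After 1 (0): row=0 col=0 char='r'
After 2 (k): row=0 col=0 char='r'
After 3 (w): row=0 col=6 char='s'
After 4 ($): row=0 col=13 char='t'
After 5 (j): row=1 col=8 char='e'
After 6 (b): row=1 col=5 char='b'
After 7 (l): row=1 col=6 char='l'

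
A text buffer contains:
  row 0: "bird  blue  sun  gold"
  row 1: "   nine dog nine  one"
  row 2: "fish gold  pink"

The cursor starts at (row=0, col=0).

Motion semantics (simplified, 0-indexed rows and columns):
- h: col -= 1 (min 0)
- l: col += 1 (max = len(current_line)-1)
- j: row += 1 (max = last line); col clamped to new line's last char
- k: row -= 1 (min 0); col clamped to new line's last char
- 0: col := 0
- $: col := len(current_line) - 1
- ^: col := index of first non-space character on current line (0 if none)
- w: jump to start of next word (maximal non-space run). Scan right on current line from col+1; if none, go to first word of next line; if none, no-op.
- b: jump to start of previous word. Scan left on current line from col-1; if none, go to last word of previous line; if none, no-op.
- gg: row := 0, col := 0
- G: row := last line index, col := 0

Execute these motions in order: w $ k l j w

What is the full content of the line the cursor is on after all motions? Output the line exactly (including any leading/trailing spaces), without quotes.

After 1 (w): row=0 col=6 char='b'
After 2 ($): row=0 col=20 char='d'
After 3 (k): row=0 col=20 char='d'
After 4 (l): row=0 col=20 char='d'
After 5 (j): row=1 col=20 char='e'
After 6 (w): row=2 col=0 char='f'

Answer: fish gold  pink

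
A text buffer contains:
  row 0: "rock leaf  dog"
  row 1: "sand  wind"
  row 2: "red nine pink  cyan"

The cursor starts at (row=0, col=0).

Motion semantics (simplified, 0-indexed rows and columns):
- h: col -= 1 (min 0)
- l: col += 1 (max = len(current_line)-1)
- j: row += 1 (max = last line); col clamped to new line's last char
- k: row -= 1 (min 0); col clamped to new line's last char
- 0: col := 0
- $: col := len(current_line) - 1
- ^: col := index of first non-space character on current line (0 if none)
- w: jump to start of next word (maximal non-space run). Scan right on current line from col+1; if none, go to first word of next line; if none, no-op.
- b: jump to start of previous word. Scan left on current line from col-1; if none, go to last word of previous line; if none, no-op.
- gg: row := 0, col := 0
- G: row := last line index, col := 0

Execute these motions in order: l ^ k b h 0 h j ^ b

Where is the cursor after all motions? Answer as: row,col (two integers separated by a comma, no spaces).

Answer: 0,11

Derivation:
After 1 (l): row=0 col=1 char='o'
After 2 (^): row=0 col=0 char='r'
After 3 (k): row=0 col=0 char='r'
After 4 (b): row=0 col=0 char='r'
After 5 (h): row=0 col=0 char='r'
After 6 (0): row=0 col=0 char='r'
After 7 (h): row=0 col=0 char='r'
After 8 (j): row=1 col=0 char='s'
After 9 (^): row=1 col=0 char='s'
After 10 (b): row=0 col=11 char='d'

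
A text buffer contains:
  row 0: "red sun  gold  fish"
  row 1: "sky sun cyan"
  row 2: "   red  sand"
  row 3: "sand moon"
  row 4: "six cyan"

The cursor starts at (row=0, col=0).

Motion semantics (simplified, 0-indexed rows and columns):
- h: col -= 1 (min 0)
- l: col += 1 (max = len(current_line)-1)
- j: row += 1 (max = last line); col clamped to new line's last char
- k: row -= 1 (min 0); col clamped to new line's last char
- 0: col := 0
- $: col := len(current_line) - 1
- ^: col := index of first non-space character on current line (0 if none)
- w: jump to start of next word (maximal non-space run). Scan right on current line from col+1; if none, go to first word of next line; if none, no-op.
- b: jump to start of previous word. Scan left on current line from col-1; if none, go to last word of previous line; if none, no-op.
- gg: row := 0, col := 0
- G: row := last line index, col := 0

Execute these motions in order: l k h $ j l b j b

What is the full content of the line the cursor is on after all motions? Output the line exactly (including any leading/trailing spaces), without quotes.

After 1 (l): row=0 col=1 char='e'
After 2 (k): row=0 col=1 char='e'
After 3 (h): row=0 col=0 char='r'
After 4 ($): row=0 col=18 char='h'
After 5 (j): row=1 col=11 char='n'
After 6 (l): row=1 col=11 char='n'
After 7 (b): row=1 col=8 char='c'
After 8 (j): row=2 col=8 char='s'
After 9 (b): row=2 col=3 char='r'

Answer:    red  sand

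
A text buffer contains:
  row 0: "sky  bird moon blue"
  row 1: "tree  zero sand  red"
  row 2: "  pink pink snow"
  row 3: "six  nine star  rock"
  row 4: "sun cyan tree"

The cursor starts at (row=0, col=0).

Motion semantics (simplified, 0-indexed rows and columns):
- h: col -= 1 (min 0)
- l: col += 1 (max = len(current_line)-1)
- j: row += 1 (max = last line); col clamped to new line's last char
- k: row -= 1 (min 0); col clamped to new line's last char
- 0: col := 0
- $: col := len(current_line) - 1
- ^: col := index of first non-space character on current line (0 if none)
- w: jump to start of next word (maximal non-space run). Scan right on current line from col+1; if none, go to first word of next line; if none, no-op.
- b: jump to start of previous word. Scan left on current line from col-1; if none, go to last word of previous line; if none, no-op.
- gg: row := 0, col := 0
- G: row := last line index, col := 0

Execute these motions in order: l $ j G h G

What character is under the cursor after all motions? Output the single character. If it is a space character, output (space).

Answer: s

Derivation:
After 1 (l): row=0 col=1 char='k'
After 2 ($): row=0 col=18 char='e'
After 3 (j): row=1 col=18 char='e'
After 4 (G): row=4 col=0 char='s'
After 5 (h): row=4 col=0 char='s'
After 6 (G): row=4 col=0 char='s'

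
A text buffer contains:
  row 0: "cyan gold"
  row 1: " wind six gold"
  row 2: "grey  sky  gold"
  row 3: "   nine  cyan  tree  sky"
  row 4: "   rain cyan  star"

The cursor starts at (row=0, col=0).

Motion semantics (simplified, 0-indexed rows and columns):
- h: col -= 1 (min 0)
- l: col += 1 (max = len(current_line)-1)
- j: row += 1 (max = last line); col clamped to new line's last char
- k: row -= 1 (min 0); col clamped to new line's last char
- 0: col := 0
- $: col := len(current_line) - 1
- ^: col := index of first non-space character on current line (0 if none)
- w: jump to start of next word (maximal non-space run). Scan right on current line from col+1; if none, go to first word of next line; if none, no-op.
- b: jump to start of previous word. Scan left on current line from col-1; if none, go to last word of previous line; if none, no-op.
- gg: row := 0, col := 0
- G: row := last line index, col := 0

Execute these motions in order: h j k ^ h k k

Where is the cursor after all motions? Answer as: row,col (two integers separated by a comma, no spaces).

Answer: 0,0

Derivation:
After 1 (h): row=0 col=0 char='c'
After 2 (j): row=1 col=0 char='_'
After 3 (k): row=0 col=0 char='c'
After 4 (^): row=0 col=0 char='c'
After 5 (h): row=0 col=0 char='c'
After 6 (k): row=0 col=0 char='c'
After 7 (k): row=0 col=0 char='c'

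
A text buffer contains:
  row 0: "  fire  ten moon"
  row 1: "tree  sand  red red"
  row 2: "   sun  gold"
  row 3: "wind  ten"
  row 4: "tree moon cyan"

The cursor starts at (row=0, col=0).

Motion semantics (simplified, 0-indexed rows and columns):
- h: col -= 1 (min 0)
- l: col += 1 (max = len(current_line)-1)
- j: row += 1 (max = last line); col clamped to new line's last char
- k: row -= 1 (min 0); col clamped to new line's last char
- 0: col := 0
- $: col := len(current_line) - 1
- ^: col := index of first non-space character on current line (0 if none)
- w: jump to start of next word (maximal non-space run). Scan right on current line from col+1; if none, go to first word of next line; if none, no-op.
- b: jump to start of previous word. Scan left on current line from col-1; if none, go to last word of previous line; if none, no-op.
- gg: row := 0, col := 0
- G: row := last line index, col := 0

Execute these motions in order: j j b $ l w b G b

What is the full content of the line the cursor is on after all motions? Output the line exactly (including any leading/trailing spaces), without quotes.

After 1 (j): row=1 col=0 char='t'
After 2 (j): row=2 col=0 char='_'
After 3 (b): row=1 col=16 char='r'
After 4 ($): row=1 col=18 char='d'
After 5 (l): row=1 col=18 char='d'
After 6 (w): row=2 col=3 char='s'
After 7 (b): row=1 col=16 char='r'
After 8 (G): row=4 col=0 char='t'
After 9 (b): row=3 col=6 char='t'

Answer: wind  ten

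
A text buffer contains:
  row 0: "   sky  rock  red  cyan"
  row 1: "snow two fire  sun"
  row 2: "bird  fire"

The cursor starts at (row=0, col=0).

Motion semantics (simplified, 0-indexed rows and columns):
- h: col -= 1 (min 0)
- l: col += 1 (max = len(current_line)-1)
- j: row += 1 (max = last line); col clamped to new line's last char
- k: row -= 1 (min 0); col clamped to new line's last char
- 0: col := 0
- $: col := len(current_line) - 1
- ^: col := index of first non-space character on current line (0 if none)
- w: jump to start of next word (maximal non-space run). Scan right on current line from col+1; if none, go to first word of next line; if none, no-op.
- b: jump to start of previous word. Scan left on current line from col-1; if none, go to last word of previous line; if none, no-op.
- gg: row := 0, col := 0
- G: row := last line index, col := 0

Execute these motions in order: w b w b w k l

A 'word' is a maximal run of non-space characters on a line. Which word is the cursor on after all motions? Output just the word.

After 1 (w): row=0 col=3 char='s'
After 2 (b): row=0 col=3 char='s'
After 3 (w): row=0 col=8 char='r'
After 4 (b): row=0 col=3 char='s'
After 5 (w): row=0 col=8 char='r'
After 6 (k): row=0 col=8 char='r'
After 7 (l): row=0 col=9 char='o'

Answer: rock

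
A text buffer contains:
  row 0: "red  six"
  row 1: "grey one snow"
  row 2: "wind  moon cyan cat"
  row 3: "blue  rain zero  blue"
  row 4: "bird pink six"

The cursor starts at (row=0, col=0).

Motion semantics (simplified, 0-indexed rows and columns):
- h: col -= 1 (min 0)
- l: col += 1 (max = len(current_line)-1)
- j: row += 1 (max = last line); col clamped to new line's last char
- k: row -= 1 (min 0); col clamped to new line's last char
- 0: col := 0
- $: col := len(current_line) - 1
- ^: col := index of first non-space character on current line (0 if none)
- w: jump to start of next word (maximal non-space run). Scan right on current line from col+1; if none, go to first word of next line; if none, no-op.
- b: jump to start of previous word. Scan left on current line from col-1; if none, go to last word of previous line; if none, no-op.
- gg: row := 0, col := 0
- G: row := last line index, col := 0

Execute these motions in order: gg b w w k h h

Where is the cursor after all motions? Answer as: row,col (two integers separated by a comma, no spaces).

After 1 (gg): row=0 col=0 char='r'
After 2 (b): row=0 col=0 char='r'
After 3 (w): row=0 col=5 char='s'
After 4 (w): row=1 col=0 char='g'
After 5 (k): row=0 col=0 char='r'
After 6 (h): row=0 col=0 char='r'
After 7 (h): row=0 col=0 char='r'

Answer: 0,0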